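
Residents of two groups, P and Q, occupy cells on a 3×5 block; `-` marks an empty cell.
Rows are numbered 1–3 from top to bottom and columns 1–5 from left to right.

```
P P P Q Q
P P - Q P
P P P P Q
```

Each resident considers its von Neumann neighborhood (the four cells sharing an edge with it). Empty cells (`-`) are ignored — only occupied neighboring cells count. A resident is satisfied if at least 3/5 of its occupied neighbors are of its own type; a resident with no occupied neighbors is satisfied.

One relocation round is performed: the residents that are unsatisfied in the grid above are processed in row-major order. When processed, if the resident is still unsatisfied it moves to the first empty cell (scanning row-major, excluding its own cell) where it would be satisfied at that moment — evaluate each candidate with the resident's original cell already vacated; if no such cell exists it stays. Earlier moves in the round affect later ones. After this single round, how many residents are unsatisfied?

Initially unsatisfied (in order): (1,3), (1,5), (2,4), (2,5), (3,4), (3,5).
  (1,3) → (2,3).
  (1,5): no empty cell satisfies it; stays.
  (2,4): no empty cell satisfies it; stays.
  (2,5) → (1,3).
  (3,4): no empty cell satisfies it; stays.
  (3,5) → (2,5).
Resulting grid:
P P P Q Q
P P P Q Q
P P P P -
Unsatisfied now: (2,4), (3,4).

2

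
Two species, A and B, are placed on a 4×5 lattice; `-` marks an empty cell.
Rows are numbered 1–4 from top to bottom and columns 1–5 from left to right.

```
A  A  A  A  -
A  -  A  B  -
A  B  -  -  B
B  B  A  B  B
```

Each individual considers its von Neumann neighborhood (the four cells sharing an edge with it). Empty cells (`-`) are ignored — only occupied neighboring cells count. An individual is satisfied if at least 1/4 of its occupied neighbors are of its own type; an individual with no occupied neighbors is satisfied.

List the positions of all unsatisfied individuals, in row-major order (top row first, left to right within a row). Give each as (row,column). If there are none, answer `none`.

(2,4), (4,3)

(1,1)A 2/2 ok
(1,2)A 2/2 ok
(1,3)A 3/3 ok
(1,4)A 1/2 ok
(2,1)A 2/2 ok
(2,3)A 1/2 ok
(2,4)B 0/2 unhappy
(3,1)A 1/3 ok
(3,2)B 1/2 ok
(3,5)B 1/1 ok
(4,1)B 1/2 ok
(4,2)B 2/3 ok
(4,3)A 0/2 unhappy
(4,4)B 1/2 ok
(4,5)B 2/2 ok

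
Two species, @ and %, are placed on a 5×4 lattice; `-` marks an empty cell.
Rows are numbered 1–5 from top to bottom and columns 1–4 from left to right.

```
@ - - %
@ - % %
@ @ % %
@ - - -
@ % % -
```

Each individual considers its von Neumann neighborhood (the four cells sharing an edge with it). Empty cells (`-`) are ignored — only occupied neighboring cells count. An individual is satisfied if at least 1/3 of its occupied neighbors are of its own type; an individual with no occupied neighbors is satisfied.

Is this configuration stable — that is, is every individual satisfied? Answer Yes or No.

Row 1: (1,1)@ 1/1 satisfied · (1,4)% 1/1 satisfied
Row 2: (2,1)@ 2/2 satisfied · (2,3)% 2/2 satisfied · (2,4)% 3/3 satisfied
Row 3: (3,1)@ 3/3 satisfied · (3,2)@ 1/2 satisfied · (3,3)% 2/3 satisfied · (3,4)% 2/2 satisfied
Row 4: (4,1)@ 2/2 satisfied
Row 5: (5,1)@ 1/2 satisfied · (5,2)% 1/2 satisfied · (5,3)% 1/1 satisfied
All meet the threshold, so the configuration is stable.

Yes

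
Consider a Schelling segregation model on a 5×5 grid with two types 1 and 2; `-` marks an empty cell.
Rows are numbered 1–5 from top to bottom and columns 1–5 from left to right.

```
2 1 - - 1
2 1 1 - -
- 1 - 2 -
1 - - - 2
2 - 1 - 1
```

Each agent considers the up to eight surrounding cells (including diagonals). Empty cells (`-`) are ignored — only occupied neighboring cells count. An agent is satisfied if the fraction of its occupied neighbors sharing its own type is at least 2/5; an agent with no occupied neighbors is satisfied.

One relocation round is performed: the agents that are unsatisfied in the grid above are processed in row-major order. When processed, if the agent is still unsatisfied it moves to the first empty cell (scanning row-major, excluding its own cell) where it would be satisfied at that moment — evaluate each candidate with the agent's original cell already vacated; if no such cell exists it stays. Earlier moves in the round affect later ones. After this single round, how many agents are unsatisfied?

Initially unsatisfied (in order): (1,1), (2,1), (5,1), (5,5).
  (1,1) → (2,5).
  (2,1) → (2,4).
  (5,1) → (1,4).
  (5,5) → (1,1).
Resulting grid:
1 1 - 2 1
- 1 1 2 2
- 1 - 2 -
1 - - - 2
- - 1 - -
Unsatisfied now: (1,5).

1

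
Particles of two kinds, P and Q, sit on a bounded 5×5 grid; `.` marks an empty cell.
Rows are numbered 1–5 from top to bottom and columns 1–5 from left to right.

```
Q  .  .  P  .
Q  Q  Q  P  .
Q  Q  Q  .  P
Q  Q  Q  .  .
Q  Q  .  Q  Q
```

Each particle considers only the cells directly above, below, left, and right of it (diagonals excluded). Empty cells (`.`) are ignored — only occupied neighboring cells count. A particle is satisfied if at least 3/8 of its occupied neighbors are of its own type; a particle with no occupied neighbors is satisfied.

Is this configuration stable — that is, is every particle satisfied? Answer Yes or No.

Yes

Row 1: (1,1)Q 1/1 satisfied · (1,4)P 1/1 satisfied
Row 2: (2,1)Q 3/3 satisfied · (2,2)Q 3/3 satisfied · (2,3)Q 2/3 satisfied · (2,4)P 1/2 satisfied
Row 3: (3,1)Q 3/3 satisfied · (3,2)Q 4/4 satisfied · (3,3)Q 3/3 satisfied · (3,5)P 0/0 satisfied
Row 4: (4,1)Q 3/3 satisfied · (4,2)Q 4/4 satisfied · (4,3)Q 2/2 satisfied
Row 5: (5,1)Q 2/2 satisfied · (5,2)Q 2/2 satisfied · (5,4)Q 1/1 satisfied · (5,5)Q 1/1 satisfied
All meet the threshold, so the configuration is stable.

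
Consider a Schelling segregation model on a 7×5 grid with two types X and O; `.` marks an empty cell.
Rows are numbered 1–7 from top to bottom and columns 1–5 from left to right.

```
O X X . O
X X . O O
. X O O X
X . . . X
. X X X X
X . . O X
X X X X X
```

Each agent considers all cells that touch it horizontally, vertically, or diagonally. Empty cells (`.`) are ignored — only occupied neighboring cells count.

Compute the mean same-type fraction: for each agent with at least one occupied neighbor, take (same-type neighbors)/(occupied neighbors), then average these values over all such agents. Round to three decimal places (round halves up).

Row 1: (1,1)O 0/3 · (1,2)X 3/4 · (1,3)X 2/3 · (1,5)O 2/2
Row 2: (2,1)X 3/4 · (2,2)X 4/6 · (2,4)O 4/6 · (2,5)O 3/4
Row 3: (3,2)X 3/4 · (3,3)O 2/4 · (3,4)O 3/5 · (3,5)X 1/4
Row 4: (4,1)X 2/2 · (4,5)X 3/4
Row 5: (5,2)X 3/3 · (5,3)X 2/3 · (5,4)X 4/5 · (5,5)X 3/4
Row 6: (6,1)X 3/3 · (6,4)O 0/7 · (6,5)X 4/5
Row 7: (7,1)X 2/2 · (7,2)X 3/3 · (7,3)X 2/3 · (7,4)X 3/4 · (7,5)X 2/3
Sum over 26 agents: 0/3 + 3/4 + 2/3 + 2/2 + 3/4 + 4/6 + 4/6 + 3/4 + 3/4 + 2/4 + 3/5 + 1/4 + 2/2 + 3/4 + 3/3 + 2/3 + 4/5 + 3/4 + 3/3 + 0/7 + 4/5 + 2/2 + 3/3 + 2/3 + 3/4 + 2/3 = 91/5; mean = 91/5 ÷ 26 = 7/10 = 0.7 → 0.700.

0.700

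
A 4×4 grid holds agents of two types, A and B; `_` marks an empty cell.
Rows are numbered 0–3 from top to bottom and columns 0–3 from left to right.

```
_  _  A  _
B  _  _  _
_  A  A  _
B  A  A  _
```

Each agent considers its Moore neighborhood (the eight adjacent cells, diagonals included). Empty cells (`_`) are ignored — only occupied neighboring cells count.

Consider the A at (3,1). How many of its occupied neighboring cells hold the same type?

Occupied neighbors of (3,1): (2,1)=A, (2,2)=A, (3,0)=B, (3,2)=A.
Same type (A): 3 of 4.

3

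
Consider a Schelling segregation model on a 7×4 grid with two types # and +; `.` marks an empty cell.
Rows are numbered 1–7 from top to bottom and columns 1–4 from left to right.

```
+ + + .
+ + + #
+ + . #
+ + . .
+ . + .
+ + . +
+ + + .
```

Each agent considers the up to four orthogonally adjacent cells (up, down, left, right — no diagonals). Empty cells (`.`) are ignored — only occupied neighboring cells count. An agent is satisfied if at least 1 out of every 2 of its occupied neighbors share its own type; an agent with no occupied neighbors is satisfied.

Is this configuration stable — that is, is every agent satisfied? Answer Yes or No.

Row 1: (1,1)+ 2/2 satisfied · (1,2)+ 3/3 satisfied · (1,3)+ 2/2 satisfied
Row 2: (2,1)+ 3/3 satisfied · (2,2)+ 4/4 satisfied · (2,3)+ 2/3 satisfied · (2,4)# 1/2 satisfied
Row 3: (3,1)+ 3/3 satisfied · (3,2)+ 3/3 satisfied · (3,4)# 1/1 satisfied
Row 4: (4,1)+ 3/3 satisfied · (4,2)+ 2/2 satisfied
Row 5: (5,1)+ 2/2 satisfied · (5,3)+ 0/0 satisfied
Row 6: (6,1)+ 3/3 satisfied · (6,2)+ 2/2 satisfied · (6,4)+ 0/0 satisfied
Row 7: (7,1)+ 2/2 satisfied · (7,2)+ 3/3 satisfied · (7,3)+ 1/1 satisfied
All meet the threshold, so the configuration is stable.

Yes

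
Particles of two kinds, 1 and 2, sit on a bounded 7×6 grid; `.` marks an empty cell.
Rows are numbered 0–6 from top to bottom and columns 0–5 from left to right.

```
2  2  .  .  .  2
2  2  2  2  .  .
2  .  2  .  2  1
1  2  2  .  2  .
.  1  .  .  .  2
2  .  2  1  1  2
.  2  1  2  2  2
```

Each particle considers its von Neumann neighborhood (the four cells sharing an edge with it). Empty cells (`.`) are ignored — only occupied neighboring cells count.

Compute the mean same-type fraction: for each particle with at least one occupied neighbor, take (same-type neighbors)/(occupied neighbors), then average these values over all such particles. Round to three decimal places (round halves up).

(0,0)2 2/2
(0,1)2 2/2
(0,5)2 — no occupied neighbors
(1,0)2 3/3
(1,1)2 3/3
(1,2)2 3/3
(1,3)2 1/1
(2,0)2 1/2
(2,2)2 2/2
(2,4)2 1/2
(2,5)1 0/1
(3,0)1 0/2
(3,1)2 1/3
(3,2)2 2/2
(3,4)2 1/1
(4,1)1 0/1
(4,5)2 1/1
(5,0)2 — no occupied neighbors
(5,2)2 0/2
(5,3)1 1/3
(5,4)1 1/3
(5,5)2 2/3
(6,1)2 0/1
(6,2)1 0/3
(6,3)2 1/3
(6,4)2 2/3
(6,5)2 2/2
Sum over 25 particles: 2/2 + 2/2 + 3/3 + 3/3 + 3/3 + 1/1 + 1/2 + 2/2 + 1/2 + 0/1 + 0/2 + 1/3 + 2/2 + 1/1 + 0/1 + 1/1 + 0/2 + 1/3 + 1/3 + 2/3 + 0/1 + 0/3 + 1/3 + 2/3 + 2/2 = 44/3; mean = 44/3 ÷ 25 = 44/75 = 0.586666… → 0.587.

0.587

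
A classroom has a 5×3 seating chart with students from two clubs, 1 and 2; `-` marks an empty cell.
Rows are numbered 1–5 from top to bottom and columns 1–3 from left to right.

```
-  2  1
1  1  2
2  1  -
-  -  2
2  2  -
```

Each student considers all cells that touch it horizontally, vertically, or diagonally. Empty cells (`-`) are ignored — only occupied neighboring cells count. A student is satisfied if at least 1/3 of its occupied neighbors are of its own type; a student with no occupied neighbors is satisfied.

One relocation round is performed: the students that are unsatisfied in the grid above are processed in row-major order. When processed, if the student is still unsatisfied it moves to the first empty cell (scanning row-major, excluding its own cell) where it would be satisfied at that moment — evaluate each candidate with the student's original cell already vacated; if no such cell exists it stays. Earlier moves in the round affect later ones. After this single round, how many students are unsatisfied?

0

Initially unsatisfied (in order): (1,2), (2,3), (3,1).
  (1,2) → (3,3).
  (2,3) → (4,1).
  (3,1) → (4,2).
Resulting grid:
- - 1
1 1 -
- 1 2
2 2 2
2 2 -
All satisfied now.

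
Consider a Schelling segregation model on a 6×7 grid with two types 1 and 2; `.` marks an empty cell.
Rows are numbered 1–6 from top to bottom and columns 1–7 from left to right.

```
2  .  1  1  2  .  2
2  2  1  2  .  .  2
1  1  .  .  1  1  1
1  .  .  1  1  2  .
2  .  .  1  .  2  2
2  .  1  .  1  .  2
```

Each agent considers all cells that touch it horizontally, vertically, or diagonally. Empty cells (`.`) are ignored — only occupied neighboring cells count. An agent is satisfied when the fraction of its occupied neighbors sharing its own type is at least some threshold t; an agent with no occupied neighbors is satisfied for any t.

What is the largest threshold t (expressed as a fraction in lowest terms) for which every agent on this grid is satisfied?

1/5

Row 1: (1,1)2 2/2 · (1,3)1 2/4 · (1,4)1 2/4 · (1,5)2 1/2 · (1,7)2 1/1
Row 2: (2,1)2 2/4 · (2,2)2 2/6 · (2,3)1 3/5 · (2,4)2 1/5 · (2,7)2 1/3
Row 3: (3,1)1 2/4 · (3,2)1 3/5 · (3,5)1 3/5 · (3,6)1 3/5 · (3,7)1 1/3
Row 4: (4,1)1 2/3 · (4,4)1 3/3 · (4,5)1 4/6 · (4,6)2 2/6
Row 5: (5,1)2 1/2 · (5,4)1 4/4 · (5,6)2 3/5 · (5,7)2 3/3
Row 6: (6,1)2 1/1 · (6,3)1 1/1 · (6,5)1 1/2 · (6,7)2 2/2
The smallest same-type fraction is 1/5 at (2,4), which reduces to 1/5. Any threshold above that leaves this agent unsatisfied.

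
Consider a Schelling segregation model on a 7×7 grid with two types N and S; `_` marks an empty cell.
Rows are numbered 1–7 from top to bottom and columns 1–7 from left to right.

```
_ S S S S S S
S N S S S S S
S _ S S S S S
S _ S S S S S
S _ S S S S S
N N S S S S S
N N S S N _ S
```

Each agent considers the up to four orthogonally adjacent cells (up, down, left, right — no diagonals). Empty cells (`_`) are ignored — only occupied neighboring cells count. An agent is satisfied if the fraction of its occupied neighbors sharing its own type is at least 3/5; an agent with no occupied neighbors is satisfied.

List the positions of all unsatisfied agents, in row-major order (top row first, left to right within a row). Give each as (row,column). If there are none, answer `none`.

(1,2)S 1/2 not
(1,3)S 3/3 satisfied
(1,4)S 3/3 satisfied
(1,5)S 3/3 satisfied
(1,6)S 3/3 satisfied
(1,7)S 2/2 satisfied
(2,1)S 1/2 not
(2,2)N 0/3 not
(2,3)S 3/4 satisfied
(2,4)S 4/4 satisfied
(2,5)S 4/4 satisfied
(2,6)S 4/4 satisfied
(2,7)S 3/3 satisfied
(3,1)S 2/2 satisfied
(3,3)S 3/3 satisfied
(3,4)S 4/4 satisfied
(3,5)S 4/4 satisfied
(3,6)S 4/4 satisfied
(3,7)S 3/3 satisfied
(4,1)S 2/2 satisfied
(4,3)S 3/3 satisfied
(4,4)S 4/4 satisfied
(4,5)S 4/4 satisfied
(4,6)S 4/4 satisfied
(4,7)S 3/3 satisfied
(5,1)S 1/2 not
(5,3)S 3/3 satisfied
(5,4)S 4/4 satisfied
(5,5)S 4/4 satisfied
(5,6)S 4/4 satisfied
(5,7)S 3/3 satisfied
(6,1)N 2/3 satisfied
(6,2)N 2/3 satisfied
(6,3)S 3/4 satisfied
(6,4)S 4/4 satisfied
(6,5)S 3/4 satisfied
(6,6)S 3/3 satisfied
(6,7)S 3/3 satisfied
(7,1)N 2/2 satisfied
(7,2)N 2/3 satisfied
(7,3)S 2/3 satisfied
(7,4)S 2/3 satisfied
(7,5)N 0/2 not
(7,7)S 1/1 satisfied

(1,2), (2,1), (2,2), (5,1), (7,5)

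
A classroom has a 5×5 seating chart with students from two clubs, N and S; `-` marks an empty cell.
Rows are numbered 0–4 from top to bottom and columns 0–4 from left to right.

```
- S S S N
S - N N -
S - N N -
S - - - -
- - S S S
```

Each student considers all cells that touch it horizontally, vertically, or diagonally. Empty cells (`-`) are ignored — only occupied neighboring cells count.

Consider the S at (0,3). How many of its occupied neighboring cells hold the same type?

Occupied neighbors of (0,3): (0,2)=S, (0,4)=N, (1,2)=N, (1,3)=N.
Same type (S): 1 of 4.

1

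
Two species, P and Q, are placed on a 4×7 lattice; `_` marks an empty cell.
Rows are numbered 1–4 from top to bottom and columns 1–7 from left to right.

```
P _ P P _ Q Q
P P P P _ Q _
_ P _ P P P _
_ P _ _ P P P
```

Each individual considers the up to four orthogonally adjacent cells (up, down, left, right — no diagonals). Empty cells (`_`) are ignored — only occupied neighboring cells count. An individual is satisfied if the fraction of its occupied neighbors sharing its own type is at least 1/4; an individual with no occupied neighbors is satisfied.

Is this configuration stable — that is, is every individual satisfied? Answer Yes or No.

Yes

(1,1)P 1/1 ok
(1,3)P 2/2 ok
(1,4)P 2/2 ok
(1,6)Q 2/2 ok
(1,7)Q 1/1 ok
(2,1)P 2/2 ok
(2,2)P 3/3 ok
(2,3)P 3/3 ok
(2,4)P 3/3 ok
(2,6)Q 1/2 ok
(3,2)P 2/2 ok
(3,4)P 2/2 ok
(3,5)P 3/3 ok
(3,6)P 2/3 ok
(4,2)P 1/1 ok
(4,5)P 2/2 ok
(4,6)P 3/3 ok
(4,7)P 1/1 ok
All meet the threshold, so the configuration is stable.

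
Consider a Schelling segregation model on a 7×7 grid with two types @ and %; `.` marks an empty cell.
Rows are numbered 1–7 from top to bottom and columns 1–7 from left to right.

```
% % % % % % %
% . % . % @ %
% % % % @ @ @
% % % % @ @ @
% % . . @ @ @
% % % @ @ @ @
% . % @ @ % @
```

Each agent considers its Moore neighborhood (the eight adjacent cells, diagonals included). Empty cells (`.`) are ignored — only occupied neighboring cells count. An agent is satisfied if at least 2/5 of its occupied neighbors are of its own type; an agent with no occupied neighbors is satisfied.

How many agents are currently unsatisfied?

(1,1)% 2/2 ✓
(1,2)% 4/4 ✓
(1,3)% 3/3 ✓
(1,4)% 4/4 ✓
(1,5)% 3/4 ✓
(1,6)% 4/5 ✓
(1,7)% 2/3 ✓
(2,1)% 4/4 ✓
(2,3)% 6/6 ✓
(2,5)% 4/7 ✓
(2,6)@ 3/8 ✗
(2,7)% 2/5 ✓
(3,1)% 4/4 ✓
(3,2)% 7/7 ✓
(3,3)% 6/6 ✓
(3,4)% 5/7 ✓
(3,5)@ 4/7 ✓
(3,6)@ 6/8 ✓
(3,7)@ 4/5 ✓
(4,1)% 5/5 ✓
(4,2)% 7/7 ✓
(4,3)% 6/6 ✓
(4,4)% 3/6 ✓
(4,5)@ 5/7 ✓
(4,6)@ 8/8 ✓
(4,7)@ 5/5 ✓
(5,1)% 5/5 ✓
(5,2)% 7/7 ✓
(5,5)@ 6/7 ✓
(5,6)@ 8/8 ✓
(5,7)@ 5/5 ✓
(6,1)% 4/4 ✓
(6,2)% 6/6 ✓
(6,3)% 3/5 ✓
(6,4)@ 4/6 ✓
(6,5)@ 6/7 ✓
(6,6)@ 7/8 ✓
(6,7)@ 4/5 ✓
(7,1)% 2/2 ✓
(7,3)% 2/4 ✓
(7,4)@ 3/5 ✓
(7,5)@ 4/5 ✓
(7,6)% 0/5 ✗
(7,7)@ 2/3 ✓
Unsatisfied: (2,6), (7,6) — 2 in total.

2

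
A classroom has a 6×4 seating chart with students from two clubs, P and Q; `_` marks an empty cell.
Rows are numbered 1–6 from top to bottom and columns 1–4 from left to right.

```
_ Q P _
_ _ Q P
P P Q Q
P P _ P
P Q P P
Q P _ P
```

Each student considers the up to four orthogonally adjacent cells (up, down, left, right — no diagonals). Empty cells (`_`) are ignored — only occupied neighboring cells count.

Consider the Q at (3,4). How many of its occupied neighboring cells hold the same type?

Occupied neighbors of (3,4): (2,4)=P, (4,4)=P, (3,3)=Q.
Same type (Q): 1 of 3.

1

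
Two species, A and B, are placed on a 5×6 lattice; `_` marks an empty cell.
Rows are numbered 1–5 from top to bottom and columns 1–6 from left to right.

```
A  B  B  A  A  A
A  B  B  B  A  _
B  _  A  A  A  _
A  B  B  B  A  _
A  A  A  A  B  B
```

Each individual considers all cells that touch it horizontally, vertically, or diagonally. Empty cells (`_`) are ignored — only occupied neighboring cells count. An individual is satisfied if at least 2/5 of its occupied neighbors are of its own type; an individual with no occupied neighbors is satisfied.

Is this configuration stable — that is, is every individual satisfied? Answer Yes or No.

No

Row 1: (1,1)A 1/3 not · (1,2)B 3/5 satisfied · (1,3)B 4/5 satisfied · (1,4)A 2/5 satisfied · (1,5)A 3/4 satisfied · (1,6)A 2/2 satisfied
Row 2: (2,1)A 1/4 not · (2,2)B 4/7 satisfied · (2,3)B 4/7 satisfied · (2,4)B 2/8 not · (2,5)A 5/6 satisfied
Row 3: (3,1)B 2/4 satisfied · (3,3)A 1/7 not · (3,4)A 4/8 satisfied · (3,5)A 3/5 satisfied
Row 4: (4,1)A 2/4 satisfied · (4,2)B 2/7 not · (4,3)B 2/7 not · (4,4)B 2/8 not · (4,5)A 3/6 satisfied
Row 5: (5,1)A 2/3 satisfied · (5,2)A 3/5 satisfied · (5,3)A 2/5 satisfied · (5,4)A 2/5 satisfied · (5,5)B 2/4 satisfied · (5,6)B 1/2 satisfied
For instance (1,1) has only 1/3 same-type neighbors, below 2/5.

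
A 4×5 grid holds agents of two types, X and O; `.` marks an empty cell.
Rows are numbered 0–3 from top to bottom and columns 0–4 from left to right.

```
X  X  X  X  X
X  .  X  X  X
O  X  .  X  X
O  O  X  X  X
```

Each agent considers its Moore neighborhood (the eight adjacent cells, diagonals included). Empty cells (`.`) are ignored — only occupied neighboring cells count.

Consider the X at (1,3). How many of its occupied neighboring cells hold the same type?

7

Occupied neighbors of (1,3): (0,2)=X, (0,3)=X, (0,4)=X, (1,2)=X, (1,4)=X, (2,3)=X, (2,4)=X.
Same type (X): 7 of 7.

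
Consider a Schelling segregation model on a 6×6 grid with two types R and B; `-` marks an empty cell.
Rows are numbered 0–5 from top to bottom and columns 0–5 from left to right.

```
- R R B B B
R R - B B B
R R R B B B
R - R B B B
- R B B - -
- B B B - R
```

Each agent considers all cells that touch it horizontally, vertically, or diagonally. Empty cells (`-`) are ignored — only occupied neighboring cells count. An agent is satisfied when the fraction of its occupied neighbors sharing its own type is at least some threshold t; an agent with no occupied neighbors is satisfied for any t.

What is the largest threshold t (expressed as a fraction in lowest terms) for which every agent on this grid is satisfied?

Row 0: (0,1)R 3/3 · (0,2)R 2/4 · (0,3)B 3/4 · (0,4)B 5/5 · (0,5)B 3/3
Row 1: (1,0)R 4/4 · (1,1)R 6/6 · (1,3)B 5/7 · (1,4)B 8/8 · (1,5)B 5/5
Row 2: (2,0)R 4/4 · (2,1)R 6/6 · (2,2)R 3/6 · (2,3)B 5/7 · (2,4)B 8/8 · (2,5)B 5/5
Row 3: (3,0)R 3/3 · (3,2)R 3/7 · (3,3)B 5/7 · (3,4)B 6/6 · (3,5)B 3/3
Row 4: (4,1)R 2/5 · (4,2)B 5/7 · (4,3)B 5/6
Row 5: (5,1)B 2/3 · (5,2)B 4/5 · (5,3)B 3/3 · (5,5)R — no occupied neighbors
The smallest same-type fraction is 2/5 at (4,1), which reduces to 2/5. Any threshold above that leaves this agent unsatisfied.

2/5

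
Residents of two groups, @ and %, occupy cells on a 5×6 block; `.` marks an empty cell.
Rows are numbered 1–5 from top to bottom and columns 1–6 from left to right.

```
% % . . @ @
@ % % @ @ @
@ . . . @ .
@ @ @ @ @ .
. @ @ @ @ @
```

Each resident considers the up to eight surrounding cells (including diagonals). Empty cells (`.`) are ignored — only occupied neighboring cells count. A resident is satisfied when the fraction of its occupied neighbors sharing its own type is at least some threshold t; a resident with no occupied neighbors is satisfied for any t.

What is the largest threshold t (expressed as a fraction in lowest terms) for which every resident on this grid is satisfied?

1/4

Row 1: (1,1)% 2/3 · (1,2)% 3/4 · (1,5)@ 4/4 · (1,6)@ 3/3
Row 2: (2,1)@ 1/4 · (2,2)% 3/5 · (2,3)% 2/3 · (2,4)@ 3/4 · (2,5)@ 5/5 · (2,6)@ 4/4
Row 3: (3,1)@ 3/4 · (3,5)@ 5/5
Row 4: (4,1)@ 3/3 · (4,2)@ 5/5 · (4,3)@ 5/5 · (4,4)@ 6/6 · (4,5)@ 5/5
Row 5: (5,2)@ 4/4 · (5,3)@ 5/5 · (5,4)@ 5/5 · (5,5)@ 4/4 · (5,6)@ 2/2
The smallest same-type fraction is 1/4 at (2,1), which reduces to 1/4. Any threshold above that leaves this resident unsatisfied.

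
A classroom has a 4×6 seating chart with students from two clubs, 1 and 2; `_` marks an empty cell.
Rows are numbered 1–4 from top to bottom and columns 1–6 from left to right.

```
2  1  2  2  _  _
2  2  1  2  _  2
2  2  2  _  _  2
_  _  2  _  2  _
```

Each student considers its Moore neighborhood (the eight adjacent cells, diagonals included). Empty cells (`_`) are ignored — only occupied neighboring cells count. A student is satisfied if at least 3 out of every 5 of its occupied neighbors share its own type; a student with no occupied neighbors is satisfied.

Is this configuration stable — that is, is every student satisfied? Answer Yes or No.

(1,1)2 2/3 ✓
(1,2)1 1/5 ✗
(1,3)2 3/5 ✓
(1,4)2 2/3 ✓
(2,1)2 4/5 ✓
(2,2)2 6/8 ✓
(2,3)1 1/7 ✗
(2,4)2 3/4 ✓
(2,6)2 1/1 ✓
(3,1)2 3/3 ✓
(3,2)2 5/6 ✓
(3,3)2 4/5 ✓
(3,6)2 2/2 ✓
(4,3)2 2/2 ✓
(4,5)2 1/1 ✓
For instance (1,2) has only 1/5 same-type neighbors, below 3/5.

No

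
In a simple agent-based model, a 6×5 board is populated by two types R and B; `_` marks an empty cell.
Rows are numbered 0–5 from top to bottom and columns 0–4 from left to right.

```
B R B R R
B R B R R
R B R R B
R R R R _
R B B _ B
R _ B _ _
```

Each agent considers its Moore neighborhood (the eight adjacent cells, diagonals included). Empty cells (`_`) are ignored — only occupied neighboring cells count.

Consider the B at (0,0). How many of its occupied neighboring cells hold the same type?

Occupied neighbors of (0,0): (0,1)=R, (1,0)=B, (1,1)=R.
Same type (B): 1 of 3.

1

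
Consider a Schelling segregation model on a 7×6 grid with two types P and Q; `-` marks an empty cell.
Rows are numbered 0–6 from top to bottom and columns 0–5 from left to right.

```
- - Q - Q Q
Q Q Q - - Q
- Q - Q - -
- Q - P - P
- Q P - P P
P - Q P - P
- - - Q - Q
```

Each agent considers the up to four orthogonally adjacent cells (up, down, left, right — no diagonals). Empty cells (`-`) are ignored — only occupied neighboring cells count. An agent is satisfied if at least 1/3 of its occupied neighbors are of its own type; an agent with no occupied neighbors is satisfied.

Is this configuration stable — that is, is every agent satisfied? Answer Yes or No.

(0,2)Q 1/1 ok
(0,4)Q 1/1 ok
(0,5)Q 2/2 ok
(1,0)Q 1/1 ok
(1,1)Q 3/3 ok
(1,2)Q 2/2 ok
(1,5)Q 1/1 ok
(2,1)Q 2/2 ok
(2,3)Q 0/1 unhappy
(3,1)Q 2/2 ok
(3,3)P 0/1 unhappy
(3,5)P 1/1 ok
(4,1)Q 1/2 ok
(4,2)P 0/2 unhappy
(4,4)P 1/1 ok
(4,5)P 3/3 ok
(5,0)P 0/0 ok
(5,2)Q 0/2 unhappy
(5,3)P 0/2 unhappy
(5,5)P 1/2 ok
(6,3)Q 0/1 unhappy
(6,5)Q 0/1 unhappy
For instance (2,3) has only 0/1 same-type neighbors, below 1/3.

No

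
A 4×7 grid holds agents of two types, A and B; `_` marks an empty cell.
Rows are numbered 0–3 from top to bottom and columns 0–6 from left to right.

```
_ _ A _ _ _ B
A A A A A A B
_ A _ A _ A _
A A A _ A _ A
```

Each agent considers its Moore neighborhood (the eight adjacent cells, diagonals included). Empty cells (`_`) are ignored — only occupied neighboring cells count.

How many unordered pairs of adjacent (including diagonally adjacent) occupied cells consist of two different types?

3

Scan each occupied cell's neighbors to the right and below (and the two forward diagonals) so each pair is counted once.
Row 0: A(0,2)–A(1,2)= A(0,2)–A(1,3)= A(0,2)–A(1,1)= B(0,6)–B(1,6)= B(0,6)–A(1,5)≠  → 1/5 unlike.
Row 1: A(1,0)–A(1,1)= A(1,0)–A(2,1)= A(1,1)–A(1,2)= A(1,1)–A(2,1)= A(1,2)–A(1,3)= A(1,2)–A(2,3)= A(1,2)–A(2,1)= A(1,3)–A(1,4)= A(1,3)–A(2,3)= A(1,4)–A(1,5)= A(1,4)–A(2,5)= A(1,4)–A(2,3)= A(1,5)–B(1,6)≠ A(1,5)–A(2,5)= B(1,6)–A(2,5)≠  → 2/15 unlike.
Row 2: A(2,1)–A(3,1)= A(2,1)–A(3,2)= A(2,1)–A(3,0)= A(2,3)–A(3,4)= A(2,3)–A(3,2)= A(2,5)–A(3,6)= A(2,5)–A(3,4)=  → 0/7 unlike.
Row 3: A(3,0)–A(3,1)= A(3,1)–A(3,2)=  → 0/2 unlike.
Total adjacent occupied pairs: 29; unlike-type pairs: 3.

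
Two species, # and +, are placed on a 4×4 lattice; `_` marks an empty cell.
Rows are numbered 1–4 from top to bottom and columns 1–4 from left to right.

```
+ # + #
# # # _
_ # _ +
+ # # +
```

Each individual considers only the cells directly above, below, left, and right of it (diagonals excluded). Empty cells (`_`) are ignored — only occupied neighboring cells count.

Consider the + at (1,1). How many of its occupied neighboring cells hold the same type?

Occupied neighbors of (1,1): (2,1)=#, (1,2)=#.
Same type (+): 0 of 2.

0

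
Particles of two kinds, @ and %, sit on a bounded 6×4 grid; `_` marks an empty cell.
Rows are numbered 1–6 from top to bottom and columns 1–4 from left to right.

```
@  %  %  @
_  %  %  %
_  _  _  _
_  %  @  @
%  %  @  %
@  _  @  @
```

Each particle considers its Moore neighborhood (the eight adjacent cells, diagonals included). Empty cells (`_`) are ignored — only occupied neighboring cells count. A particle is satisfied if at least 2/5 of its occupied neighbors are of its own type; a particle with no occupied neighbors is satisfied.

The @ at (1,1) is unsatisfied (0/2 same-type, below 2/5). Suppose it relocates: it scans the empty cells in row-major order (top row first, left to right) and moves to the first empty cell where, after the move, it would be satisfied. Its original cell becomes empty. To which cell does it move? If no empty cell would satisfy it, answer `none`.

(3,4)

Vacating (1,1). Empty cells in order:
  (2,1): 0/2 same-type → still unsatisfied.
  (3,1): 0/2 same-type → still unsatisfied.
  (3,2): 1/4 same-type → still unsatisfied.
  (3,3): 2/6 same-type → still unsatisfied.
  (3,4): 2/4 same-type → satisfied — stop here.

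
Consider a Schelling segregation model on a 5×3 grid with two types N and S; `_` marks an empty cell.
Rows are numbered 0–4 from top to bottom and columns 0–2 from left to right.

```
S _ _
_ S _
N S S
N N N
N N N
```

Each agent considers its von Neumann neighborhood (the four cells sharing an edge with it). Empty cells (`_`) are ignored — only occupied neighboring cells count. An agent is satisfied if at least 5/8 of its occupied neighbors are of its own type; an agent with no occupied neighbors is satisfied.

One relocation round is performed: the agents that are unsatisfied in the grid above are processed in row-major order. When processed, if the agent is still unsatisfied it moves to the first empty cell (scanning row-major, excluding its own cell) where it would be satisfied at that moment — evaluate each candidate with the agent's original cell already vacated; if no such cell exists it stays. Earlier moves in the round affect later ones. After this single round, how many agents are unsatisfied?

Initially unsatisfied (in order): (2,0), (2,1), (2,2).
  (2,0) → (0,2).
  (2,1): now satisfied by earlier moves; stays.
  (2,2) → (0,1).
Resulting grid:
S S N
_ S _
_ S _
N N N
N N N
Unsatisfied now: (0,2), (2,1).

2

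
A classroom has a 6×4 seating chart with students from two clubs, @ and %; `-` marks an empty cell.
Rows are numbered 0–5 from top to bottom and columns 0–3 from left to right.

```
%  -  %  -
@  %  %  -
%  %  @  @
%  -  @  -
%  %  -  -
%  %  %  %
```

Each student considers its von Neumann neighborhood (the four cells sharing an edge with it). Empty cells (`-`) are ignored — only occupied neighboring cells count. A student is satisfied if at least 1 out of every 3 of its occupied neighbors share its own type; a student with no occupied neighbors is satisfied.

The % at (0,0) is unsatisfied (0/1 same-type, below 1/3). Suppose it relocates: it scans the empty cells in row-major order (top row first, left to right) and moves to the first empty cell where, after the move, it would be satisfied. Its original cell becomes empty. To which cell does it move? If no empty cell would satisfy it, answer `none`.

Vacating (0,0). Empty cells in order:
  (0,1): 2/2 same-type → satisfied — stop here.

(0,1)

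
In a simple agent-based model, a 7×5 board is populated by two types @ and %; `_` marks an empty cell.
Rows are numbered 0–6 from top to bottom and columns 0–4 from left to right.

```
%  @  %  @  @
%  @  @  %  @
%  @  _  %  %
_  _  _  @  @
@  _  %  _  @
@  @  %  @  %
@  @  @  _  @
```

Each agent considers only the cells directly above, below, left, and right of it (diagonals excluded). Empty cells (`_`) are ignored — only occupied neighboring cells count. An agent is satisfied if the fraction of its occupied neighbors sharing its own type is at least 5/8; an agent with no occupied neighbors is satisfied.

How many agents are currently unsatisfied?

(0,0)% 1/2 unhappy
(0,1)@ 1/3 unhappy
(0,2)% 0/3 unhappy
(0,3)@ 1/3 unhappy
(0,4)@ 2/2 ok
(1,0)% 2/3 ok
(1,1)@ 3/4 ok
(1,2)@ 1/3 unhappy
(1,3)% 1/4 unhappy
(1,4)@ 1/3 unhappy
(2,0)% 1/2 unhappy
(2,1)@ 1/2 unhappy
(2,3)% 2/3 ok
(2,4)% 1/3 unhappy
(3,3)@ 1/2 unhappy
(3,4)@ 2/3 ok
(4,0)@ 1/1 ok
(4,2)% 1/1 ok
(4,4)@ 1/2 unhappy
(5,0)@ 3/3 ok
(5,1)@ 2/3 ok
(5,2)% 1/4 unhappy
(5,3)@ 0/2 unhappy
(5,4)% 0/3 unhappy
(6,0)@ 2/2 ok
(6,1)@ 3/3 ok
(6,2)@ 1/2 unhappy
(6,4)@ 0/1 unhappy
Unsatisfied: (0,0), (0,1), (0,2), (0,3), (1,2), (1,3), (1,4), (2,0), (2,1), (2,4), (3,3), (4,4), (5,2), (5,3), (5,4), (6,2), (6,4) — 17 in total.

17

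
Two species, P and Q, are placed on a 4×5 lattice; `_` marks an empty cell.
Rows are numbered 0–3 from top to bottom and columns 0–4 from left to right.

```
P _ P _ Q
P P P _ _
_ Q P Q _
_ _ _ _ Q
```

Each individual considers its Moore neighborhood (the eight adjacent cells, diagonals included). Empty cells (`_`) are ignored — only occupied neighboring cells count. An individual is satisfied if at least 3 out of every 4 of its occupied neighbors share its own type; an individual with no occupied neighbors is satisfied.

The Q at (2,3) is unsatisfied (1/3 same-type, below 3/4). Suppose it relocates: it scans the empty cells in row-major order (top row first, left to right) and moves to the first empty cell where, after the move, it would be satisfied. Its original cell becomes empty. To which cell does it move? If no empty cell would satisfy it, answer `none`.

Vacating (2,3). Empty cells in order:
  (0,1): 0/5 same-type → still unsatisfied.
  (0,3): 1/3 same-type → still unsatisfied.
  (1,3): 1/4 same-type → still unsatisfied.
  (1,4): 1/1 same-type → satisfied — stop here.

(1,4)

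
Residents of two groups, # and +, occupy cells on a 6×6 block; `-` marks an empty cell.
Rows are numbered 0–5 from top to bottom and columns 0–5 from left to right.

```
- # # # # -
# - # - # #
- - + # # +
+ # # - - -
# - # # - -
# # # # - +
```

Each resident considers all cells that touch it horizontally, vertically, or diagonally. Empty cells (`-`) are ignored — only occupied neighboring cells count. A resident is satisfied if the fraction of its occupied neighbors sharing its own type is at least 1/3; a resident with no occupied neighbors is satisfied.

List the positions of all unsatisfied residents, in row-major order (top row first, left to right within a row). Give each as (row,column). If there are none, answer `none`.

(2,2), (2,5), (3,0)

(0,1)# 3/3 ✓
(0,2)# 3/3 ✓
(0,3)# 4/4 ✓
(0,4)# 3/3 ✓
(1,0)# 1/1 ✓
(1,2)# 4/5 ✓
(1,4)# 5/6 ✓
(1,5)# 3/4 ✓
(2,2)+ 0/4 ✗
(2,3)# 4/5 ✓
(2,4)# 3/4 ✓
(2,5)+ 0/3 ✗
(3,0)+ 0/2 ✗
(3,1)# 3/5 ✓
(3,2)# 4/5 ✓
(4,0)# 3/4 ✓
(4,2)# 6/6 ✓
(4,3)# 4/4 ✓
(5,0)# 2/2 ✓
(5,1)# 4/4 ✓
(5,2)# 4/4 ✓
(5,3)# 3/3 ✓
(5,5)+ 0/0 ✓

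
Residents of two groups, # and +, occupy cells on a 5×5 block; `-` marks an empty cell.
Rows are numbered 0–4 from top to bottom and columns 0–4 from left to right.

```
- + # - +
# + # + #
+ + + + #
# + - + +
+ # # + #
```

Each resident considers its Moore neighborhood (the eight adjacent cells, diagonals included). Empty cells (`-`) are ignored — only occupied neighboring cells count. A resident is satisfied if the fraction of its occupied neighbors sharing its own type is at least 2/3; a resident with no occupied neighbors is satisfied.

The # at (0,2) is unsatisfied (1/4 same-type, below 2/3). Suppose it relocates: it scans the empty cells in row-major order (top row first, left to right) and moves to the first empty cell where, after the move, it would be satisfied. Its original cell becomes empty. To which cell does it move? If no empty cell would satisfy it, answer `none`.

Vacating (0,2). Empty cells in order:
  (0,0): 1/3 same-type → still unsatisfied.
  (0,3): 2/4 same-type → still unsatisfied.
  (3,2): 2/8 same-type → still unsatisfied.

none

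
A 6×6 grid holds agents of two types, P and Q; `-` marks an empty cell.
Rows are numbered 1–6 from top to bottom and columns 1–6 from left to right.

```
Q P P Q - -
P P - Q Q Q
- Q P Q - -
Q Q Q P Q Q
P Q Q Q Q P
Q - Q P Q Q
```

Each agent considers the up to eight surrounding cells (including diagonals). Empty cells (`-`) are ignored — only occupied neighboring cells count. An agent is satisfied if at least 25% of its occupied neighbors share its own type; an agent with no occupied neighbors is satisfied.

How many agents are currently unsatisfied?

5

(1,1)Q 0/3 not
(1,2)P 3/4 satisfied
(1,3)P 2/4 satisfied
(1,4)Q 2/3 satisfied
(2,1)P 2/4 satisfied
(2,2)P 4/6 satisfied
(2,4)Q 3/5 satisfied
(2,5)Q 4/4 satisfied
(2,6)Q 1/1 satisfied
(3,2)Q 3/6 satisfied
(3,3)P 2/7 satisfied
(3,4)Q 4/6 satisfied
(4,1)Q 3/4 satisfied
(4,2)Q 5/7 satisfied
(4,3)Q 6/8 satisfied
(4,4)P 1/7 not
(4,5)Q 4/6 satisfied
(4,6)Q 2/3 satisfied
(5,1)P 0/4 not
(5,2)Q 6/7 satisfied
(5,3)Q 5/7 satisfied
(5,4)Q 6/8 satisfied
(5,5)Q 5/8 satisfied
(5,6)P 0/5 not
(6,1)Q 1/2 satisfied
(6,3)Q 3/4 satisfied
(6,4)P 0/5 not
(6,5)Q 3/5 satisfied
(6,6)Q 2/3 satisfied
Unsatisfied: (1,1), (4,4), (5,1), (5,6), (6,4) — 5 in total.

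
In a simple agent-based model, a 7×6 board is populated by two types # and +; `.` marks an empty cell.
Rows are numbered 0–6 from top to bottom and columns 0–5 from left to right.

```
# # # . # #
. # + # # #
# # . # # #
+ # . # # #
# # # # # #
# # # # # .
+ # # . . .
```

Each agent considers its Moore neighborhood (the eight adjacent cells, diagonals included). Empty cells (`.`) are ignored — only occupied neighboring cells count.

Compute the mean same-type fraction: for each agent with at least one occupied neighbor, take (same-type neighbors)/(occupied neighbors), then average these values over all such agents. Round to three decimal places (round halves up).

Row 0: (0,0)# 2/2 · (0,1)# 3/4 · (0,2)# 3/4 · (0,4)# 4/4 · (0,5)# 3/3
Row 1: (1,1)# 5/6 · (1,2)+ 0/6 · (1,3)# 5/6 · (1,4)# 7/7 · (1,5)# 5/5
Row 2: (2,0)# 3/4 · (2,1)# 3/5 · (2,3)# 5/6 · (2,4)# 8/8 · (2,5)# 5/5
Row 3: (3,0)+ 0/5 · (3,1)# 5/6 · (3,3)# 6/6 · (3,4)# 8/8 · (3,5)# 5/5
Row 4: (4,0)# 4/5 · (4,1)# 6/7 · (4,2)# 7/7 · (4,3)# 7/7 · (4,4)# 7/7 · (4,5)# 4/4
Row 5: (5,0)# 4/5 · (5,1)# 7/8 · (5,2)# 7/7 · (5,3)# 6/6 · (5,4)# 4/4
Row 6: (6,0)+ 0/3 · (6,1)# 4/5 · (6,2)# 4/4
Sum over 34 agents: 2/2 + 3/4 + 3/4 + 4/4 + 3/3 + 5/6 + 0/6 + 5/6 + 7/7 + 5/5 + 3/4 + 3/5 + 5/6 + 8/8 + 5/5 + 0/5 + 5/6 + 6/6 + 8/8 + 5/5 + 4/5 + 6/7 + 7/7 + 7/7 + 7/7 + 4/4 + 4/5 + 7/8 + 7/7 + 6/6 + 4/4 + 0/3 + 4/5 + 4/4 = 4757/168; mean = 4757/168 ÷ 34 = 4757/5712 = 0.832808… → 0.833.

0.833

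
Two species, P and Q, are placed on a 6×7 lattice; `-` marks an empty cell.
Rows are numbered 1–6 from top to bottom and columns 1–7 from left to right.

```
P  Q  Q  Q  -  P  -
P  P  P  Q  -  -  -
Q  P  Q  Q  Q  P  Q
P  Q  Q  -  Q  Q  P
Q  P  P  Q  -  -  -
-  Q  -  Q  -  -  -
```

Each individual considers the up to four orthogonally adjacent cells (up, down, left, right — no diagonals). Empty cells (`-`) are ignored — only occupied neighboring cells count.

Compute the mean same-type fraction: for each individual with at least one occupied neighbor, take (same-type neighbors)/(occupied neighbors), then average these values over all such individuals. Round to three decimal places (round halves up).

0.429

(1,1)P 1/2
(1,2)Q 1/3
(1,3)Q 2/3
(1,4)Q 2/2
(1,6)P — no occupied neighbors
(2,1)P 2/3
(2,2)P 3/4
(2,3)P 1/4
(2,4)Q 2/3
(3,1)Q 0/3
(3,2)P 1/4
(3,3)Q 2/4
(3,4)Q 3/3
(3,5)Q 2/3
(3,6)P 0/3
(3,7)Q 0/2
(4,1)P 0/3
(4,2)Q 1/4
(4,3)Q 2/3
(4,5)Q 2/2
(4,6)Q 1/3
(4,7)P 0/2
(5,1)Q 0/2
(5,2)P 1/4
(5,3)P 1/3
(5,4)Q 1/2
(6,2)Q 0/1
(6,4)Q 1/1
Sum over 27 individuals: 1/2 + 1/3 + 2/3 + 2/2 + 2/3 + 3/4 + 1/4 + 2/3 + 0/3 + 1/4 + 2/4 + 3/3 + 2/3 + 0/3 + 0/2 + 0/3 + 1/4 + 2/3 + 2/2 + 1/3 + 0/2 + 0/2 + 1/4 + 1/3 + 1/2 + 0/1 + 1/1 = 139/12; mean = 139/12 ÷ 27 = 139/324 = 0.429012… → 0.429.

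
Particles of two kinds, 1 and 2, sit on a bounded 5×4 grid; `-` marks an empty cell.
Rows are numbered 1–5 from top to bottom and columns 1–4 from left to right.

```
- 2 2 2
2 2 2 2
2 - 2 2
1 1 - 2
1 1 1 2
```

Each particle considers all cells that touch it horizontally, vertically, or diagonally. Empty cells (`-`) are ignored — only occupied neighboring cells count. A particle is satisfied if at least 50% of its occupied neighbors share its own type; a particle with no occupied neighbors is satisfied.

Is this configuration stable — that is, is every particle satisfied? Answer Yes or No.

Yes

(1,2)2 4/4 ok
(1,3)2 5/5 ok
(1,4)2 3/3 ok
(2,1)2 3/3 ok
(2,2)2 6/6 ok
(2,3)2 7/7 ok
(2,4)2 5/5 ok
(3,1)2 2/4 ok
(3,3)2 5/6 ok
(3,4)2 4/4 ok
(4,1)1 3/4 ok
(4,2)1 4/6 ok
(4,4)2 3/4 ok
(5,1)1 3/3 ok
(5,2)1 4/4 ok
(5,3)1 2/4 ok
(5,4)2 1/2 ok
All meet the threshold, so the configuration is stable.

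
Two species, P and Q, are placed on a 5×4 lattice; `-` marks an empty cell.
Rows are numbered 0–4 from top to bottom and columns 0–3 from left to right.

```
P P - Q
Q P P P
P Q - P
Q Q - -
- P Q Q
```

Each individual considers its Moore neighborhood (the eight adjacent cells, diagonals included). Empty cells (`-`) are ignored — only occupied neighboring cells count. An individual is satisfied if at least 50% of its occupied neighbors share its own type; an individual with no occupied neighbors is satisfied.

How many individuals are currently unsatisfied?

4

Row 0: (0,0)P 2/3 ok · (0,1)P 3/4 ok · (0,3)Q 0/2 unhappy
Row 1: (1,0)Q 1/5 unhappy · (1,1)P 4/6 ok · (1,2)P 4/6 ok · (1,3)P 2/3 ok
Row 2: (2,0)P 1/5 unhappy · (2,1)Q 3/6 ok · (2,3)P 2/2 ok
Row 3: (3,0)Q 2/4 ok · (3,1)Q 3/5 ok
Row 4: (4,1)P 0/3 unhappy · (4,2)Q 2/3 ok · (4,3)Q 1/1 ok
Unsatisfied: (0,3), (1,0), (2,0), (4,1) — 4 in total.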